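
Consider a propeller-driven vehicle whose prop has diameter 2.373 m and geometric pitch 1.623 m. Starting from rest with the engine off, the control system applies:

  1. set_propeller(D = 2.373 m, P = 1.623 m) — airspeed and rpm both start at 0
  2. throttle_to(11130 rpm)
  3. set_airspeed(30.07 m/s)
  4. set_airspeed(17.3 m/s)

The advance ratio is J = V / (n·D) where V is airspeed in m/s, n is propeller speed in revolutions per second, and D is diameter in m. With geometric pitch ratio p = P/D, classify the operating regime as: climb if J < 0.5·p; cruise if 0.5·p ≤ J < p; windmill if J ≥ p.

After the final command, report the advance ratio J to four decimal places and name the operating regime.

J = 0.0393, regime = climb

set_propeller: D = 2.373 m, P = 1.623 m (p = P/D = 0.683944); state ← (V=0, rpm=0)
throttle_to(11130): rpm ← 11130
set_airspeed(30.07): V ← 30.07 m/s
set_airspeed(17.3): V ← 17.3 m/s
final state: V = 17.3 m/s, rpm = 11130 → n = rpm/60 = 185.500000 rev/s
J = V / (n·D) = 17.3 / (185.500000 × 2.373) = 0.039301
regime bands: climb J<0.3420 | cruise [0.3420, 0.6839) | windmill J≥0.6839
J = 0.0393 → climb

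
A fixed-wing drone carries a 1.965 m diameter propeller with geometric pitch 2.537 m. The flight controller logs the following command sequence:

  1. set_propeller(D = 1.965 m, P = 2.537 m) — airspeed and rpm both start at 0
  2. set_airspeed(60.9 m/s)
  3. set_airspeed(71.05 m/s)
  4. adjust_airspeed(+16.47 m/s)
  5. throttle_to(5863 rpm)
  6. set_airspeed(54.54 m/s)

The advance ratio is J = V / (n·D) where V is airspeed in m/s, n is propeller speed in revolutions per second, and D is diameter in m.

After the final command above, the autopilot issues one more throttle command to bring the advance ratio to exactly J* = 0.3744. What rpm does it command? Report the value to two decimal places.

rpm = 4448.03

set_propeller: D = 1.965 m, P = 2.537 m (p = P/D = 1.291094); state ← (V=0, rpm=0)
set_airspeed(60.9): V ← 60.9 m/s
set_airspeed(71.05): V ← 71.05 m/s
adjust_airspeed(+16.47): V ← 71.05 +16.47 = 87.52 m/s
throttle_to(5863): rpm ← 5863
set_airspeed(54.54): V ← 54.54 m/s
final state: V = 54.54 m/s, rpm = 5863 → n = rpm/60 = 97.716667 rev/s
target J* = 0.3744; solve J* = V/(n·D) for n: n = V/(J*·D) = 54.54/(0.3744 × 1.965) = 74.133881 rev/s
rpm = 60·n = 4448.032883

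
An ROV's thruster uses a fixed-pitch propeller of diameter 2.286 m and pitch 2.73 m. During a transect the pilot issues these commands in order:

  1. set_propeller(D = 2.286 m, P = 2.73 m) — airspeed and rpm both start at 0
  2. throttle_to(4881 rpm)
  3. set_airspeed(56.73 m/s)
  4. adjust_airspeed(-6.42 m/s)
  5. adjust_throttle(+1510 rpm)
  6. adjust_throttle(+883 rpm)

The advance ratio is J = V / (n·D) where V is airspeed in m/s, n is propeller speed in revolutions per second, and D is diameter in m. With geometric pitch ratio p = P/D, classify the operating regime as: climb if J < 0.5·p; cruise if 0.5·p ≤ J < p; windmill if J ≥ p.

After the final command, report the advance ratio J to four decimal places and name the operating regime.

J = 0.1815, regime = climb

set_propeller: D = 2.286 m, P = 2.73 m (p = P/D = 1.194226); state ← (V=0, rpm=0)
throttle_to(4881): rpm ← 4881
set_airspeed(56.73): V ← 56.73 m/s
adjust_airspeed(-6.42): V ← 56.73 -6.42 = 50.31 m/s
adjust_throttle(+1510): rpm ← 4881 +1510 = 6391
adjust_throttle(+883): rpm ← 6391 +883 = 7274
final state: V = 50.31 m/s, rpm = 7274 → n = rpm/60 = 121.233333 rev/s
J = V / (n·D) = 50.31 / (121.233333 × 2.286) = 0.181533
regime bands: climb J<0.5971 | cruise [0.5971, 1.1942) | windmill J≥1.1942
J = 0.1815 → climb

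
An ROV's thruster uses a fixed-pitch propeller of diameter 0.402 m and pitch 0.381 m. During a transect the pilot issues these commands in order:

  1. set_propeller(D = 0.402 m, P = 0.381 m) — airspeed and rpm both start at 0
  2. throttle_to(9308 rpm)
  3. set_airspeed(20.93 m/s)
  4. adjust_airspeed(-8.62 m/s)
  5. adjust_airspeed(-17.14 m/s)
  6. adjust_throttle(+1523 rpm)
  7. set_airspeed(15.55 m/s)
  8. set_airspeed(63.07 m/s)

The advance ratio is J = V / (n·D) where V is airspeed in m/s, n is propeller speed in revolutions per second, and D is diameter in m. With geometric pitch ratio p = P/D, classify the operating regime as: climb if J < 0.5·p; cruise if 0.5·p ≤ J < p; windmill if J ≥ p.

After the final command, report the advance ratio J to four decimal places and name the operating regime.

J = 0.8691, regime = cruise

set_propeller: D = 0.402 m, P = 0.381 m (p = P/D = 0.947761); state ← (V=0, rpm=0)
throttle_to(9308): rpm ← 9308
set_airspeed(20.93): V ← 20.93 m/s
adjust_airspeed(-8.62): V ← 20.93 -8.62 = 12.31 m/s
adjust_airspeed(-17.14): V ← 12.31 -17.14 = -4.83 m/s
adjust_throttle(+1523): rpm ← 9308 +1523 = 10831
set_airspeed(15.55): V ← 15.55 m/s
set_airspeed(63.07): V ← 63.07 m/s
final state: V = 63.07 m/s, rpm = 10831 → n = rpm/60 = 180.516667 rev/s
J = V / (n·D) = 63.07 / (180.516667 × 0.402) = 0.869119
regime bands: climb J<0.4739 | cruise [0.4739, 0.9478) | windmill J≥0.9478
J = 0.8691 → cruise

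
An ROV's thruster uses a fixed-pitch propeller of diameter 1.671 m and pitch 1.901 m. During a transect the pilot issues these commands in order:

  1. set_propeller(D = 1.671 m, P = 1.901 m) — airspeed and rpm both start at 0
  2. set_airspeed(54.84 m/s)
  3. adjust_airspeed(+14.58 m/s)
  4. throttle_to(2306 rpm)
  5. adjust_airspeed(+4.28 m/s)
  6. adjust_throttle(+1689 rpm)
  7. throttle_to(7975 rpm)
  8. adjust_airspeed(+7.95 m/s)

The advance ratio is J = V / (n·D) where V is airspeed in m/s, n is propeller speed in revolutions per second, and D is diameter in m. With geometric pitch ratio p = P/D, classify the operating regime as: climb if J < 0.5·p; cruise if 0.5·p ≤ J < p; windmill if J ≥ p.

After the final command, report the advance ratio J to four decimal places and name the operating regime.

set_propeller: D = 1.671 m, P = 1.901 m (p = P/D = 1.137642); state ← (V=0, rpm=0)
set_airspeed(54.84): V ← 54.84 m/s
adjust_airspeed(+14.58): V ← 54.84 +14.58 = 69.42 m/s
throttle_to(2306): rpm ← 2306
adjust_airspeed(+4.28): V ← 69.42 +4.28 = 73.7 m/s
adjust_throttle(+1689): rpm ← 2306 +1689 = 3995
throttle_to(7975): rpm ← 7975
adjust_airspeed(+7.95): V ← 73.7 +7.95 = 81.65 m/s
final state: V = 81.65 m/s, rpm = 7975 → n = rpm/60 = 132.916667 rev/s
J = V / (n·D) = 81.65 / (132.916667 × 1.671) = 0.367621
regime bands: climb J<0.5688 | cruise [0.5688, 1.1376) | windmill J≥1.1376
J = 0.3676 → climb

J = 0.3676, regime = climb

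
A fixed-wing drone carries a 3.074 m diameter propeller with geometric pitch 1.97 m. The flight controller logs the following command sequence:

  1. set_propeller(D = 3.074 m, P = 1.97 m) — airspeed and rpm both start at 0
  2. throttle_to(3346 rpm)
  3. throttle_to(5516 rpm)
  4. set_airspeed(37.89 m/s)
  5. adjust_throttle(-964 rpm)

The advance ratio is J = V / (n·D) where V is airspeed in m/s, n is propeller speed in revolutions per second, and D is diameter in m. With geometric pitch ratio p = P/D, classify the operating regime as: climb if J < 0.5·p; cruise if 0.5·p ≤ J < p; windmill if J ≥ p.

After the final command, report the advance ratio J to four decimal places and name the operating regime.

J = 0.1625, regime = climb

set_propeller: D = 3.074 m, P = 1.97 m (p = P/D = 0.640859); state ← (V=0, rpm=0)
throttle_to(3346): rpm ← 3346
throttle_to(5516): rpm ← 5516
set_airspeed(37.89): V ← 37.89 m/s
adjust_throttle(-964): rpm ← 5516 -964 = 4552
final state: V = 37.89 m/s, rpm = 4552 → n = rpm/60 = 75.866667 rev/s
J = V / (n·D) = 37.89 / (75.866667 × 3.074) = 0.162469
regime bands: climb J<0.3204 | cruise [0.3204, 0.6409) | windmill J≥0.6409
J = 0.1625 → climb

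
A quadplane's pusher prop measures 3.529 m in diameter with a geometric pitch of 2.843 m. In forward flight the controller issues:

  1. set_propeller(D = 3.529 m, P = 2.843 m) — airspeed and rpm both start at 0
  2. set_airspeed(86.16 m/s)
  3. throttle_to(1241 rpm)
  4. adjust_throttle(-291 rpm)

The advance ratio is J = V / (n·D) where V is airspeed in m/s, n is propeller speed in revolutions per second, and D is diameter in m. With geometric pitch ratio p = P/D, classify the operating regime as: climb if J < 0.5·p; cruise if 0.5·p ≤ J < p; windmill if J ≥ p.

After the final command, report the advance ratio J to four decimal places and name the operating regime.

set_propeller: D = 3.529 m, P = 2.843 m (p = P/D = 0.805611); state ← (V=0, rpm=0)
set_airspeed(86.16): V ← 86.16 m/s
throttle_to(1241): rpm ← 1241
adjust_throttle(-291): rpm ← 1241 -291 = 950
final state: V = 86.16 m/s, rpm = 950 → n = rpm/60 = 15.833333 rev/s
J = V / (n·D) = 86.16 / (15.833333 × 3.529) = 1.541990
regime bands: climb J<0.4028 | cruise [0.4028, 0.8056) | windmill J≥0.8056
J = 1.5420 → windmill

J = 1.5420, regime = windmill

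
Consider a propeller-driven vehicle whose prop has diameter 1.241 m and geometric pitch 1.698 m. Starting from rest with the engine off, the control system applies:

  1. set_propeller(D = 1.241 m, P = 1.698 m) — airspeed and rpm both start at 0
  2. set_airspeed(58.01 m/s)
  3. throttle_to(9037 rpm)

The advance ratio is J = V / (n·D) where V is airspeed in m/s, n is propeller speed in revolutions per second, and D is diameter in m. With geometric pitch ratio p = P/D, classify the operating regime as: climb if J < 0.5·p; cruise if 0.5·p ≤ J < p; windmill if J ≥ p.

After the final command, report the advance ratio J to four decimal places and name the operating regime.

J = 0.3104, regime = climb

set_propeller: D = 1.241 m, P = 1.698 m (p = P/D = 1.368251); state ← (V=0, rpm=0)
set_airspeed(58.01): V ← 58.01 m/s
throttle_to(9037): rpm ← 9037
final state: V = 58.01 m/s, rpm = 9037 → n = rpm/60 = 150.616667 rev/s
J = V / (n·D) = 58.01 / (150.616667 × 1.241) = 0.310355
regime bands: climb J<0.6841 | cruise [0.6841, 1.3683) | windmill J≥1.3683
J = 0.3104 → climb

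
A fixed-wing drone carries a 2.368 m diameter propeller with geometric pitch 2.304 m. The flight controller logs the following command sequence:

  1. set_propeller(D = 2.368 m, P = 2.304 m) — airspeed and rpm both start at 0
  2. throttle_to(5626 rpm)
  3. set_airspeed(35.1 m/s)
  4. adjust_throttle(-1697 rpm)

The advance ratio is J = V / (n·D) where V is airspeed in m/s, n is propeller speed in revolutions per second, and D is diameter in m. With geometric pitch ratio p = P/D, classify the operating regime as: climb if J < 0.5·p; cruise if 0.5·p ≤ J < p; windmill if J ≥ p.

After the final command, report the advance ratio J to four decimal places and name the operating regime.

set_propeller: D = 2.368 m, P = 2.304 m (p = P/D = 0.972973); state ← (V=0, rpm=0)
throttle_to(5626): rpm ← 5626
set_airspeed(35.1): V ← 35.1 m/s
adjust_throttle(-1697): rpm ← 5626 -1697 = 3929
final state: V = 35.1 m/s, rpm = 3929 → n = rpm/60 = 65.483333 rev/s
J = V / (n·D) = 35.1 / (65.483333 × 2.368) = 0.226357
regime bands: climb J<0.4865 | cruise [0.4865, 0.9730) | windmill J≥0.9730
J = 0.2264 → climb

J = 0.2264, regime = climb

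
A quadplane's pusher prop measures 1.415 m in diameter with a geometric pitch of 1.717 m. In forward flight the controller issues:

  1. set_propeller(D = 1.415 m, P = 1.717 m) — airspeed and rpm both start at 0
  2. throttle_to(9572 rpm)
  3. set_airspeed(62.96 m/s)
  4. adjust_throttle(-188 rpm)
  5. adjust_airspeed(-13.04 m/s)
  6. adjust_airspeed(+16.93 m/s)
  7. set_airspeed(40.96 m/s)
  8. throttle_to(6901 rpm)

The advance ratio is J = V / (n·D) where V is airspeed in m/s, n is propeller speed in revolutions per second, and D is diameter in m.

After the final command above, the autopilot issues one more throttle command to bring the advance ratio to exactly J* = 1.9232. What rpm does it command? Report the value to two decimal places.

rpm = 903.09

set_propeller: D = 1.415 m, P = 1.717 m (p = P/D = 1.213428); state ← (V=0, rpm=0)
throttle_to(9572): rpm ← 9572
set_airspeed(62.96): V ← 62.96 m/s
adjust_throttle(-188): rpm ← 9572 -188 = 9384
adjust_airspeed(-13.04): V ← 62.96 -13.04 = 49.92 m/s
adjust_airspeed(+16.93): V ← 49.92 +16.93 = 66.85 m/s
set_airspeed(40.96): V ← 40.96 m/s
throttle_to(6901): rpm ← 6901
final state: V = 40.96 m/s, rpm = 6901 → n = rpm/60 = 115.016667 rev/s
target J* = 1.9232; solve J* = V/(n·D) for n: n = V/(J*·D) = 40.96/(1.9232 × 1.415) = 15.051475 rev/s
rpm = 60·n = 903.088492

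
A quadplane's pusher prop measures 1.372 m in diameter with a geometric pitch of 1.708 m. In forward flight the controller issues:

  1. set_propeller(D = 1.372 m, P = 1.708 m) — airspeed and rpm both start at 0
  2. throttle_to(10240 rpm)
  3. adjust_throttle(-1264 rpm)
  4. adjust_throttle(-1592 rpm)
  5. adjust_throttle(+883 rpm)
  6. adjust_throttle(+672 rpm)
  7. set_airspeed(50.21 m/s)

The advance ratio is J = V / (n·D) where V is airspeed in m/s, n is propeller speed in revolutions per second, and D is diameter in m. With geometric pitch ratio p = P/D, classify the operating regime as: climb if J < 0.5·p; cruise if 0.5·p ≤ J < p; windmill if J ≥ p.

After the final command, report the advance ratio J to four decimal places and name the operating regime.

set_propeller: D = 1.372 m, P = 1.708 m (p = P/D = 1.244898); state ← (V=0, rpm=0)
throttle_to(10240): rpm ← 10240
adjust_throttle(-1264): rpm ← 10240 -1264 = 8976
adjust_throttle(-1592): rpm ← 8976 -1592 = 7384
adjust_throttle(+883): rpm ← 7384 +883 = 8267
adjust_throttle(+672): rpm ← 8267 +672 = 8939
set_airspeed(50.21): V ← 50.21 m/s
final state: V = 50.21 m/s, rpm = 8939 → n = rpm/60 = 148.983333 rev/s
J = V / (n·D) = 50.21 / (148.983333 × 1.372) = 0.245640
regime bands: climb J<0.6224 | cruise [0.6224, 1.2449) | windmill J≥1.2449
J = 0.2456 → climb

J = 0.2456, regime = climb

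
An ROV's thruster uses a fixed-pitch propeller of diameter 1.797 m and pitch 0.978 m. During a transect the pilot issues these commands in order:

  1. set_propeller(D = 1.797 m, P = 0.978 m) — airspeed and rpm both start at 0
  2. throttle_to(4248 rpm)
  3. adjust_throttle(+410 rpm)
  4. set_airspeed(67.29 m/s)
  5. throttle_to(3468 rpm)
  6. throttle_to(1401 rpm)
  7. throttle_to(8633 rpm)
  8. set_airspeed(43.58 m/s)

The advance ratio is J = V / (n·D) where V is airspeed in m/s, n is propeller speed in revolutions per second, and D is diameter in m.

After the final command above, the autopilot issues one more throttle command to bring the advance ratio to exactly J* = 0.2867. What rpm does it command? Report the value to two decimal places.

rpm = 5075.31

set_propeller: D = 1.797 m, P = 0.978 m (p = P/D = 0.544240); state ← (V=0, rpm=0)
throttle_to(4248): rpm ← 4248
adjust_throttle(+410): rpm ← 4248 +410 = 4658
set_airspeed(67.29): V ← 67.29 m/s
throttle_to(3468): rpm ← 3468
throttle_to(1401): rpm ← 1401
throttle_to(8633): rpm ← 8633
set_airspeed(43.58): V ← 43.58 m/s
final state: V = 43.58 m/s, rpm = 8633 → n = rpm/60 = 143.883333 rev/s
target J* = 0.2867; solve J* = V/(n·D) for n: n = V/(J*·D) = 43.58/(0.2867 × 1.797) = 84.588526 rev/s
rpm = 60·n = 5075.311544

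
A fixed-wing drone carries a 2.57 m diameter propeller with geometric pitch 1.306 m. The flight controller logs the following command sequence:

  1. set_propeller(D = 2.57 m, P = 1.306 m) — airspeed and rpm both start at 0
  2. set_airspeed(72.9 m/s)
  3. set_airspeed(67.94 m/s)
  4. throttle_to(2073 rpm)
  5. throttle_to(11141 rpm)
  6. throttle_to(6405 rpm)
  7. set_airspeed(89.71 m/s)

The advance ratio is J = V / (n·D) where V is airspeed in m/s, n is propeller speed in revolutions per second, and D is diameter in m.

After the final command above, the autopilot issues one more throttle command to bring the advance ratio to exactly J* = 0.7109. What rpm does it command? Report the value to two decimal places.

set_propeller: D = 2.57 m, P = 1.306 m (p = P/D = 0.508171); state ← (V=0, rpm=0)
set_airspeed(72.9): V ← 72.9 m/s
set_airspeed(67.94): V ← 67.94 m/s
throttle_to(2073): rpm ← 2073
throttle_to(11141): rpm ← 11141
throttle_to(6405): rpm ← 6405
set_airspeed(89.71): V ← 89.71 m/s
final state: V = 89.71 m/s, rpm = 6405 → n = rpm/60 = 106.750000 rev/s
target J* = 0.7109; solve J* = V/(n·D) for n: n = V/(J*·D) = 89.71/(0.7109 × 2.57) = 49.102004 rev/s
rpm = 60·n = 2946.120252

rpm = 2946.12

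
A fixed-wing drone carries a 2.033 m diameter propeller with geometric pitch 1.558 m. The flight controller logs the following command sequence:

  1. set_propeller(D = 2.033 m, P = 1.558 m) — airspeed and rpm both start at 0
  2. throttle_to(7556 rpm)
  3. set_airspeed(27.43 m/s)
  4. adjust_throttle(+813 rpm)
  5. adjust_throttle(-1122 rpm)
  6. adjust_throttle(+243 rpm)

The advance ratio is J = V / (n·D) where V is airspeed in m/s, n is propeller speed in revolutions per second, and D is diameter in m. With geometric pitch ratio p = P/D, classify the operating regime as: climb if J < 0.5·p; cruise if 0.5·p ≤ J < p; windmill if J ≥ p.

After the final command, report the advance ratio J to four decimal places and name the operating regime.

set_propeller: D = 2.033 m, P = 1.558 m (p = P/D = 0.766355); state ← (V=0, rpm=0)
throttle_to(7556): rpm ← 7556
set_airspeed(27.43): V ← 27.43 m/s
adjust_throttle(+813): rpm ← 7556 +813 = 8369
adjust_throttle(-1122): rpm ← 8369 -1122 = 7247
adjust_throttle(+243): rpm ← 7247 +243 = 7490
final state: V = 27.43 m/s, rpm = 7490 → n = rpm/60 = 124.833333 rev/s
J = V / (n·D) = 27.43 / (124.833333 × 2.033) = 0.108083
regime bands: climb J<0.3832 | cruise [0.3832, 0.7664) | windmill J≥0.7664
J = 0.1081 → climb

J = 0.1081, regime = climb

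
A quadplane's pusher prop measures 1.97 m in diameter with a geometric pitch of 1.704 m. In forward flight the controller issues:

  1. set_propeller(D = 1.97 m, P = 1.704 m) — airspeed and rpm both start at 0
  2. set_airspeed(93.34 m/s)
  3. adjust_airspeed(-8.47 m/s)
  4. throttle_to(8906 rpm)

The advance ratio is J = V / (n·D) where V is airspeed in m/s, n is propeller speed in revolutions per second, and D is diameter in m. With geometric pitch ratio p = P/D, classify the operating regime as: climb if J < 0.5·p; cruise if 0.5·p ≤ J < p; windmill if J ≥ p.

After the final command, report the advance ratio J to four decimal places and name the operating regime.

J = 0.2902, regime = climb

set_propeller: D = 1.97 m, P = 1.704 m (p = P/D = 0.864975); state ← (V=0, rpm=0)
set_airspeed(93.34): V ← 93.34 m/s
adjust_airspeed(-8.47): V ← 93.34 -8.47 = 84.87 m/s
throttle_to(8906): rpm ← 8906
final state: V = 84.87 m/s, rpm = 8906 → n = rpm/60 = 148.433333 rev/s
J = V / (n·D) = 84.87 / (148.433333 × 1.97) = 0.290240
regime bands: climb J<0.4325 | cruise [0.4325, 0.8650) | windmill J≥0.8650
J = 0.2902 → climb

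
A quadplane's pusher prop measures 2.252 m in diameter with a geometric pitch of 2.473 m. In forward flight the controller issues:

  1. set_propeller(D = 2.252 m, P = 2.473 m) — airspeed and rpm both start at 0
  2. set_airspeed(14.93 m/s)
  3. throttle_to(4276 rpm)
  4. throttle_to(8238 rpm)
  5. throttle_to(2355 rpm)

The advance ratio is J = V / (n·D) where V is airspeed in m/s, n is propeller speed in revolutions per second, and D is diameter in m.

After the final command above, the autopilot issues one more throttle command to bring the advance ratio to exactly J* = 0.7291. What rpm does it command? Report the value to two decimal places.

set_propeller: D = 2.252 m, P = 2.473 m (p = P/D = 1.098135); state ← (V=0, rpm=0)
set_airspeed(14.93): V ← 14.93 m/s
throttle_to(4276): rpm ← 4276
throttle_to(8238): rpm ← 8238
throttle_to(2355): rpm ← 2355
final state: V = 14.93 m/s, rpm = 2355 → n = rpm/60 = 39.250000 rev/s
target J* = 0.7291; solve J* = V/(n·D) for n: n = V/(J*·D) = 14.93/(0.7291 × 2.252) = 9.092940 rev/s
rpm = 60·n = 545.576397

rpm = 545.58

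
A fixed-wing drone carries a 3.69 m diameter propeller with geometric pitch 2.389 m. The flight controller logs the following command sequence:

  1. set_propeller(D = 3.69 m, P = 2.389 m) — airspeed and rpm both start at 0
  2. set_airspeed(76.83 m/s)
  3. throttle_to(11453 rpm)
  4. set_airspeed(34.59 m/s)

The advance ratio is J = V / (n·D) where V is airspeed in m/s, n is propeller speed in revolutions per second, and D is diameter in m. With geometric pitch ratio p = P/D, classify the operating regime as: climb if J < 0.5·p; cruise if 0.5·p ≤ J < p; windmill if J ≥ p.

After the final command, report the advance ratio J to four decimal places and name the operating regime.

J = 0.0491, regime = climb

set_propeller: D = 3.69 m, P = 2.389 m (p = P/D = 0.647425); state ← (V=0, rpm=0)
set_airspeed(76.83): V ← 76.83 m/s
throttle_to(11453): rpm ← 11453
set_airspeed(34.59): V ← 34.59 m/s
final state: V = 34.59 m/s, rpm = 11453 → n = rpm/60 = 190.883333 rev/s
J = V / (n·D) = 34.59 / (190.883333 × 3.69) = 0.049108
regime bands: climb J<0.3237 | cruise [0.3237, 0.6474) | windmill J≥0.6474
J = 0.0491 → climb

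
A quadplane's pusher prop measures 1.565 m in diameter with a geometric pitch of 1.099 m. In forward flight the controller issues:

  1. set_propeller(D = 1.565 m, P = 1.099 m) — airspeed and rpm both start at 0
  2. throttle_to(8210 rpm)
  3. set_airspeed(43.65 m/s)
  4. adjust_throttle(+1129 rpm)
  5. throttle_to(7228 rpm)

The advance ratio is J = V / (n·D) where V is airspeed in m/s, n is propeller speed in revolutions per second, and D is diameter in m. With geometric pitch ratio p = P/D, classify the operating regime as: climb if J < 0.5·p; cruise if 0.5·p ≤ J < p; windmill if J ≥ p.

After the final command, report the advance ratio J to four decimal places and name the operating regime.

set_propeller: D = 1.565 m, P = 1.099 m (p = P/D = 0.702236); state ← (V=0, rpm=0)
throttle_to(8210): rpm ← 8210
set_airspeed(43.65): V ← 43.65 m/s
adjust_throttle(+1129): rpm ← 8210 +1129 = 9339
throttle_to(7228): rpm ← 7228
final state: V = 43.65 m/s, rpm = 7228 → n = rpm/60 = 120.466667 rev/s
J = V / (n·D) = 43.65 / (120.466667 × 1.565) = 0.231528
regime bands: climb J<0.3511 | cruise [0.3511, 0.7022) | windmill J≥0.7022
J = 0.2315 → climb

J = 0.2315, regime = climb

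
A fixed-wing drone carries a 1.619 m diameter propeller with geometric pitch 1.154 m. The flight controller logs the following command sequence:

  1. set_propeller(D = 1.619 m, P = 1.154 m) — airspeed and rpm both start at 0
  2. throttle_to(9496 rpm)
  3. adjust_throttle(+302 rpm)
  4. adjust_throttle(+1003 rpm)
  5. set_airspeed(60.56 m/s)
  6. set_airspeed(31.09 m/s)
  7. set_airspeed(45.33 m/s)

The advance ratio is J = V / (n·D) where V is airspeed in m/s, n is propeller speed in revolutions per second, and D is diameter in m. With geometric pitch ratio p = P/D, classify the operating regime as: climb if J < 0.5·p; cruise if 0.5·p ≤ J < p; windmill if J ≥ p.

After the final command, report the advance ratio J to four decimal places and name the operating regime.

set_propeller: D = 1.619 m, P = 1.154 m (p = P/D = 0.712786); state ← (V=0, rpm=0)
throttle_to(9496): rpm ← 9496
adjust_throttle(+302): rpm ← 9496 +302 = 9798
adjust_throttle(+1003): rpm ← 9798 +1003 = 10801
set_airspeed(60.56): V ← 60.56 m/s
set_airspeed(31.09): V ← 31.09 m/s
set_airspeed(45.33): V ← 45.33 m/s
final state: V = 45.33 m/s, rpm = 10801 → n = rpm/60 = 180.016667 rev/s
J = V / (n·D) = 45.33 / (180.016667 × 1.619) = 0.155534
regime bands: climb J<0.3564 | cruise [0.3564, 0.7128) | windmill J≥0.7128
J = 0.1555 → climb

J = 0.1555, regime = climb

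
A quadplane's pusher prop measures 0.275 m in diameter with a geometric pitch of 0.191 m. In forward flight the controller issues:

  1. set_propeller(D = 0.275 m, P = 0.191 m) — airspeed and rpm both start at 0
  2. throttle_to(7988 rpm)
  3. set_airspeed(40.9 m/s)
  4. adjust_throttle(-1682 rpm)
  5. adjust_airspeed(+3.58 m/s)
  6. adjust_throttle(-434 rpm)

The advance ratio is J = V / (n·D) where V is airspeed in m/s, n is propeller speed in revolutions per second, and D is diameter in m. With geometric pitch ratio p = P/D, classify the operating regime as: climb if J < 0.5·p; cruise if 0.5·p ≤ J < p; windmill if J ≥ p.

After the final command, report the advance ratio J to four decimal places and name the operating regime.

set_propeller: D = 0.275 m, P = 0.191 m (p = P/D = 0.694545); state ← (V=0, rpm=0)
throttle_to(7988): rpm ← 7988
set_airspeed(40.9): V ← 40.9 m/s
adjust_throttle(-1682): rpm ← 7988 -1682 = 6306
adjust_airspeed(+3.58): V ← 40.9 +3.58 = 44.48 m/s
adjust_throttle(-434): rpm ← 6306 -434 = 5872
final state: V = 44.48 m/s, rpm = 5872 → n = rpm/60 = 97.866667 rev/s
J = V / (n·D) = 44.48 / (97.866667 × 0.275) = 1.652712
regime bands: climb J<0.3473 | cruise [0.3473, 0.6945) | windmill J≥0.6945
J = 1.6527 → windmill

J = 1.6527, regime = windmill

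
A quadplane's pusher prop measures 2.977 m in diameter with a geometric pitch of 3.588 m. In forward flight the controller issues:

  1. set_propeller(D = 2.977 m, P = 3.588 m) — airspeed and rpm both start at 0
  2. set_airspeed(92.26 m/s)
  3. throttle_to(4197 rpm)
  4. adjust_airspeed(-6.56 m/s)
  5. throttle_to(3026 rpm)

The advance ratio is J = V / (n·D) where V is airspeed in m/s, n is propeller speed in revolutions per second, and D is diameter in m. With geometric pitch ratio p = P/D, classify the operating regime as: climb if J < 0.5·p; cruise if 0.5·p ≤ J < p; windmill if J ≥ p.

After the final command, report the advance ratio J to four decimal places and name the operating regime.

set_propeller: D = 2.977 m, P = 3.588 m (p = P/D = 1.205240); state ← (V=0, rpm=0)
set_airspeed(92.26): V ← 92.26 m/s
throttle_to(4197): rpm ← 4197
adjust_airspeed(-6.56): V ← 92.26 -6.56 = 85.7 m/s
throttle_to(3026): rpm ← 3026
final state: V = 85.7 m/s, rpm = 3026 → n = rpm/60 = 50.433333 rev/s
J = V / (n·D) = 85.7 / (50.433333 × 2.977) = 0.570800
regime bands: climb J<0.6026 | cruise [0.6026, 1.2052) | windmill J≥1.2052
J = 0.5708 → climb

J = 0.5708, regime = climb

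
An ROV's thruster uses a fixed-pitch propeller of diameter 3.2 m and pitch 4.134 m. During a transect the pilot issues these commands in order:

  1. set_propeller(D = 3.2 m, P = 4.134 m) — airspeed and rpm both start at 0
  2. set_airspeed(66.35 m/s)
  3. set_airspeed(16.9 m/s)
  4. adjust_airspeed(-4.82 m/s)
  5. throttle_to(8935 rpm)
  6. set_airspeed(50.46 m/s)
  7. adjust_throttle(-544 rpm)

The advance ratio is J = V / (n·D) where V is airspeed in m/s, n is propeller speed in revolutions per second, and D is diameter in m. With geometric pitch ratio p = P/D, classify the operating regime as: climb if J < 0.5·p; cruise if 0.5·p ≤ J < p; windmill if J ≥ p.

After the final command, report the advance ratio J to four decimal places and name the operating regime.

J = 0.1128, regime = climb

set_propeller: D = 3.2 m, P = 4.134 m (p = P/D = 1.291875); state ← (V=0, rpm=0)
set_airspeed(66.35): V ← 66.35 m/s
set_airspeed(16.9): V ← 16.9 m/s
adjust_airspeed(-4.82): V ← 16.9 -4.82 = 12.08 m/s
throttle_to(8935): rpm ← 8935
set_airspeed(50.46): V ← 50.46 m/s
adjust_throttle(-544): rpm ← 8935 -544 = 8391
final state: V = 50.46 m/s, rpm = 8391 → n = rpm/60 = 139.850000 rev/s
J = V / (n·D) = 50.46 / (139.850000 × 3.2) = 0.112755
regime bands: climb J<0.6459 | cruise [0.6459, 1.2919) | windmill J≥1.2919
J = 0.1128 → climb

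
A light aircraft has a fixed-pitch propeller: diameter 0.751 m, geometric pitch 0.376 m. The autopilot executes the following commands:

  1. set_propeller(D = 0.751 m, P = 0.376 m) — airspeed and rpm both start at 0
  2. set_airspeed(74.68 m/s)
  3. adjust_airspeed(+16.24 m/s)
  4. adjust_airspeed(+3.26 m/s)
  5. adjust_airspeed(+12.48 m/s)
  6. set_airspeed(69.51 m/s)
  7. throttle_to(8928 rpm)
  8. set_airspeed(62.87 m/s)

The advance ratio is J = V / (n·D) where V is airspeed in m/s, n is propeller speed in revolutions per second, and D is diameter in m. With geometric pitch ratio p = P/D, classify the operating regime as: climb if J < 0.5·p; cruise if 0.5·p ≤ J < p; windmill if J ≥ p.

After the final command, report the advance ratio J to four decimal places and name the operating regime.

J = 0.5626, regime = windmill

set_propeller: D = 0.751 m, P = 0.376 m (p = P/D = 0.500666); state ← (V=0, rpm=0)
set_airspeed(74.68): V ← 74.68 m/s
adjust_airspeed(+16.24): V ← 74.68 +16.24 = 90.92 m/s
adjust_airspeed(+3.26): V ← 90.92 +3.26 = 94.18 m/s
adjust_airspeed(+12.48): V ← 94.18 +12.48 = 106.66 m/s
set_airspeed(69.51): V ← 69.51 m/s
throttle_to(8928): rpm ← 8928
set_airspeed(62.87): V ← 62.87 m/s
final state: V = 62.87 m/s, rpm = 8928 → n = rpm/60 = 148.800000 rev/s
J = V / (n·D) = 62.87 / (148.800000 × 0.751) = 0.562601
regime bands: climb J<0.2503 | cruise [0.2503, 0.5007) | windmill J≥0.5007
J = 0.5626 → windmill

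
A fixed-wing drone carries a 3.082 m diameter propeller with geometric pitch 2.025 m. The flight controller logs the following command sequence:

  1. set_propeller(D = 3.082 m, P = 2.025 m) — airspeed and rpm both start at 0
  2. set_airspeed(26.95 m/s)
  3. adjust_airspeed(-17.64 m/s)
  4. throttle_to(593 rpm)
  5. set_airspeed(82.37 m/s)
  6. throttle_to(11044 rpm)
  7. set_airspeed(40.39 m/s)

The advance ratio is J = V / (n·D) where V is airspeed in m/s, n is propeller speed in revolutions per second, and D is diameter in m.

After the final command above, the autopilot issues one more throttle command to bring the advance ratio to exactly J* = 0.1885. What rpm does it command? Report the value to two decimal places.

rpm = 4171.39

set_propeller: D = 3.082 m, P = 2.025 m (p = P/D = 0.657041); state ← (V=0, rpm=0)
set_airspeed(26.95): V ← 26.95 m/s
adjust_airspeed(-17.64): V ← 26.95 -17.64 = 9.31 m/s
throttle_to(593): rpm ← 593
set_airspeed(82.37): V ← 82.37 m/s
throttle_to(11044): rpm ← 11044
set_airspeed(40.39): V ← 40.39 m/s
final state: V = 40.39 m/s, rpm = 11044 → n = rpm/60 = 184.066667 rev/s
target J* = 0.1885; solve J* = V/(n·D) for n: n = V/(J*·D) = 40.39/(0.1885 × 3.082) = 69.523218 rev/s
rpm = 60·n = 4171.393064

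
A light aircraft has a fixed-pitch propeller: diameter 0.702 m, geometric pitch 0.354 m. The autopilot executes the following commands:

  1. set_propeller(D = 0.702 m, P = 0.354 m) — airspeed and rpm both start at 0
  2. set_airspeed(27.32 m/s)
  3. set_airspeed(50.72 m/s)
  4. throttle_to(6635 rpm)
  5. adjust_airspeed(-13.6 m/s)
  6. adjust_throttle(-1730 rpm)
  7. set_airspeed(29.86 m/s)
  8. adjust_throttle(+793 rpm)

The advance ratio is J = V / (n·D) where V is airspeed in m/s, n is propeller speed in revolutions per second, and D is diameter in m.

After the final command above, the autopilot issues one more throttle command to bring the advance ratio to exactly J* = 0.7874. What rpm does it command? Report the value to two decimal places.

set_propeller: D = 0.702 m, P = 0.354 m (p = P/D = 0.504274); state ← (V=0, rpm=0)
set_airspeed(27.32): V ← 27.32 m/s
set_airspeed(50.72): V ← 50.72 m/s
throttle_to(6635): rpm ← 6635
adjust_airspeed(-13.6): V ← 50.72 -13.6 = 37.12 m/s
adjust_throttle(-1730): rpm ← 6635 -1730 = 4905
set_airspeed(29.86): V ← 29.86 m/s
adjust_throttle(+793): rpm ← 4905 +793 = 5698
final state: V = 29.86 m/s, rpm = 5698 → n = rpm/60 = 94.966667 rev/s
target J* = 0.7874; solve J* = V/(n·D) for n: n = V/(J*·D) = 29.86/(0.7874 × 0.702) = 54.020336 rev/s
rpm = 60·n = 3241.220158

rpm = 3241.22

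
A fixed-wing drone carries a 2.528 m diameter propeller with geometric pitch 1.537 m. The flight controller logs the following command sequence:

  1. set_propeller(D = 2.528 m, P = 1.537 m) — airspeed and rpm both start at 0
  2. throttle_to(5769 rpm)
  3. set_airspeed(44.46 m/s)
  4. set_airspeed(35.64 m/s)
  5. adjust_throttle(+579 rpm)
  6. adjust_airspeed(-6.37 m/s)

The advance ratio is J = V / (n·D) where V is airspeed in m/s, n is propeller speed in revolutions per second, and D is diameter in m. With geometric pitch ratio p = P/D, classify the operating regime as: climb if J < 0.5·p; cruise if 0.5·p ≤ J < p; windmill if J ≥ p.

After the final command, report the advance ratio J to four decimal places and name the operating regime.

set_propeller: D = 2.528 m, P = 1.537 m (p = P/D = 0.607991); state ← (V=0, rpm=0)
throttle_to(5769): rpm ← 5769
set_airspeed(44.46): V ← 44.46 m/s
set_airspeed(35.64): V ← 35.64 m/s
adjust_throttle(+579): rpm ← 5769 +579 = 6348
adjust_airspeed(-6.37): V ← 35.64 -6.37 = 29.27 m/s
final state: V = 29.27 m/s, rpm = 6348 → n = rpm/60 = 105.800000 rev/s
J = V / (n·D) = 29.27 / (105.800000 × 2.528) = 0.109436
regime bands: climb J<0.3040 | cruise [0.3040, 0.6080) | windmill J≥0.6080
J = 0.1094 → climb

J = 0.1094, regime = climb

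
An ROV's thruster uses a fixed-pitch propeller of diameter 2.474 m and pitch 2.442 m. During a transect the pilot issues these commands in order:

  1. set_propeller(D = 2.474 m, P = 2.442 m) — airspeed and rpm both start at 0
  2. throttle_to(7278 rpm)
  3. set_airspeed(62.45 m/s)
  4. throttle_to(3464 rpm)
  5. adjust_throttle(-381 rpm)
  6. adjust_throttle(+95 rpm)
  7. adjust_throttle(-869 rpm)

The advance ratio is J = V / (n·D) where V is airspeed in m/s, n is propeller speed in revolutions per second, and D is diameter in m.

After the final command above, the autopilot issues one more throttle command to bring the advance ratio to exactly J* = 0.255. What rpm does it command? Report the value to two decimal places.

rpm = 5939.42

set_propeller: D = 2.474 m, P = 2.442 m (p = P/D = 0.987065); state ← (V=0, rpm=0)
throttle_to(7278): rpm ← 7278
set_airspeed(62.45): V ← 62.45 m/s
throttle_to(3464): rpm ← 3464
adjust_throttle(-381): rpm ← 3464 -381 = 3083
adjust_throttle(+95): rpm ← 3083 +95 = 3178
adjust_throttle(-869): rpm ← 3178 -869 = 2309
final state: V = 62.45 m/s, rpm = 2309 → n = rpm/60 = 38.483333 rev/s
target J* = 0.255; solve J* = V/(n·D) for n: n = V/(J*·D) = 62.45/(0.255 × 2.474) = 98.990283 rev/s
rpm = 60·n = 5939.416996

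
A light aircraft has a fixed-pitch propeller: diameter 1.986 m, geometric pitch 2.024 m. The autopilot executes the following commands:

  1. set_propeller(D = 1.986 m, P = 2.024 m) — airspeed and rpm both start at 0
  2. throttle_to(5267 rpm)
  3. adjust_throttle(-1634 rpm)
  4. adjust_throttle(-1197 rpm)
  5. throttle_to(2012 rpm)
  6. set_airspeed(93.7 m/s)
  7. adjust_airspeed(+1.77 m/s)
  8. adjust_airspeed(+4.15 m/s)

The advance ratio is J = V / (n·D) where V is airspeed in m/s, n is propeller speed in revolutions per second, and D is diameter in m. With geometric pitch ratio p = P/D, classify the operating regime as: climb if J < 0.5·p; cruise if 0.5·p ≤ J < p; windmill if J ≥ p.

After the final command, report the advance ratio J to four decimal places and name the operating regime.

set_propeller: D = 1.986 m, P = 2.024 m (p = P/D = 1.019134); state ← (V=0, rpm=0)
throttle_to(5267): rpm ← 5267
adjust_throttle(-1634): rpm ← 5267 -1634 = 3633
adjust_throttle(-1197): rpm ← 3633 -1197 = 2436
throttle_to(2012): rpm ← 2012
set_airspeed(93.7): V ← 93.7 m/s
adjust_airspeed(+1.77): V ← 93.7 +1.77 = 95.47 m/s
adjust_airspeed(+4.15): V ← 95.47 +4.15 = 99.62 m/s
final state: V = 99.62 m/s, rpm = 2012 → n = rpm/60 = 33.533333 rev/s
J = V / (n·D) = 99.62 / (33.533333 × 1.986) = 1.495859
regime bands: climb J<0.5096 | cruise [0.5096, 1.0191) | windmill J≥1.0191
J = 1.4959 → windmill

J = 1.4959, regime = windmill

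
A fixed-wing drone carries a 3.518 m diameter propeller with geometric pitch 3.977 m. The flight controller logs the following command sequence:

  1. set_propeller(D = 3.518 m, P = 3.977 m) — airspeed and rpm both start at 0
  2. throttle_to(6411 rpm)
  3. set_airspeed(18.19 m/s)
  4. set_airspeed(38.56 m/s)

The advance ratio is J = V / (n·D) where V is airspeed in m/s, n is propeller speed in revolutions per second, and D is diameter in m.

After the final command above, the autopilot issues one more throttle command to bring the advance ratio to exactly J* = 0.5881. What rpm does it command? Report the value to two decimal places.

set_propeller: D = 3.518 m, P = 3.977 m (p = P/D = 1.130472); state ← (V=0, rpm=0)
throttle_to(6411): rpm ← 6411
set_airspeed(18.19): V ← 18.19 m/s
set_airspeed(38.56): V ← 38.56 m/s
final state: V = 38.56 m/s, rpm = 6411 → n = rpm/60 = 106.850000 rev/s
target J* = 0.5881; solve J* = V/(n·D) for n: n = V/(J*·D) = 38.56/(0.5881 × 3.518) = 18.637601 rev/s
rpm = 60·n = 1118.256062

rpm = 1118.26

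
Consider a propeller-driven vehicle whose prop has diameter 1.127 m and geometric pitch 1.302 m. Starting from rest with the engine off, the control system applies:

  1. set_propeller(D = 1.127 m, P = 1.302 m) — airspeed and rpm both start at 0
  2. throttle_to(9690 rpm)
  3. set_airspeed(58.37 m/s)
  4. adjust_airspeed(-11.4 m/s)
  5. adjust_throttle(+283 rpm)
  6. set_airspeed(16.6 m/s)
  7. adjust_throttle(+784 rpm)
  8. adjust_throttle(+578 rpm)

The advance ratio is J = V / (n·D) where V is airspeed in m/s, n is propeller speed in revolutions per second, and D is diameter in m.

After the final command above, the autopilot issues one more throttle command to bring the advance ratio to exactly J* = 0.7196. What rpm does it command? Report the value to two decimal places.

rpm = 1228.13

set_propeller: D = 1.127 m, P = 1.302 m (p = P/D = 1.155280); state ← (V=0, rpm=0)
throttle_to(9690): rpm ← 9690
set_airspeed(58.37): V ← 58.37 m/s
adjust_airspeed(-11.4): V ← 58.37 -11.4 = 46.97 m/s
adjust_throttle(+283): rpm ← 9690 +283 = 9973
set_airspeed(16.6): V ← 16.6 m/s
adjust_throttle(+784): rpm ← 9973 +784 = 10757
adjust_throttle(+578): rpm ← 10757 +578 = 11335
final state: V = 16.6 m/s, rpm = 11335 → n = rpm/60 = 188.916667 rev/s
target J* = 0.7196; solve J* = V/(n·D) for n: n = V/(J*·D) = 16.6/(0.7196 × 1.127) = 20.468830 rev/s
rpm = 60·n = 1228.129795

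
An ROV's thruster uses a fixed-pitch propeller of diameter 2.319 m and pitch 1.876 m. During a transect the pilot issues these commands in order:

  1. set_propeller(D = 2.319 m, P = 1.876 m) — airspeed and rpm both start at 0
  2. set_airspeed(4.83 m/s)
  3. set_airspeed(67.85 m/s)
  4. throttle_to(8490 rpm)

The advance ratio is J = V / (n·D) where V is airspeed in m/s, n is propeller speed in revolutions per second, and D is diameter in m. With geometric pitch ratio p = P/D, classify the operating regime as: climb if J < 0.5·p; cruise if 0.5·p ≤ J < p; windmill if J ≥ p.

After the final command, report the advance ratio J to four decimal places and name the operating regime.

J = 0.2068, regime = climb

set_propeller: D = 2.319 m, P = 1.876 m (p = P/D = 0.808969); state ← (V=0, rpm=0)
set_airspeed(4.83): V ← 4.83 m/s
set_airspeed(67.85): V ← 67.85 m/s
throttle_to(8490): rpm ← 8490
final state: V = 67.85 m/s, rpm = 8490 → n = rpm/60 = 141.500000 rev/s
J = V / (n·D) = 67.85 / (141.500000 × 2.319) = 0.206772
regime bands: climb J<0.4045 | cruise [0.4045, 0.8090) | windmill J≥0.8090
J = 0.2068 → climb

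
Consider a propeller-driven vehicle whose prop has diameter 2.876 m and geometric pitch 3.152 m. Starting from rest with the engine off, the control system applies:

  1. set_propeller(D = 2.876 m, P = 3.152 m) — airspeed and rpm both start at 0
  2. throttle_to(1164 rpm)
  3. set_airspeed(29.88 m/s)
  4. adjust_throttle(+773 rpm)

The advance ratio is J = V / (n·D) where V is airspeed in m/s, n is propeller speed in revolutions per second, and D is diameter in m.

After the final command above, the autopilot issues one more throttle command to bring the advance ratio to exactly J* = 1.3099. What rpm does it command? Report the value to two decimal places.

rpm = 475.89

set_propeller: D = 2.876 m, P = 3.152 m (p = P/D = 1.095967); state ← (V=0, rpm=0)
throttle_to(1164): rpm ← 1164
set_airspeed(29.88): V ← 29.88 m/s
adjust_throttle(+773): rpm ← 1164 +773 = 1937
final state: V = 29.88 m/s, rpm = 1937 → n = rpm/60 = 32.283333 rev/s
target J* = 1.3099; solve J* = V/(n·D) for n: n = V/(J*·D) = 29.88/(1.3099 × 2.876) = 7.931468 rev/s
rpm = 60·n = 475.888072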